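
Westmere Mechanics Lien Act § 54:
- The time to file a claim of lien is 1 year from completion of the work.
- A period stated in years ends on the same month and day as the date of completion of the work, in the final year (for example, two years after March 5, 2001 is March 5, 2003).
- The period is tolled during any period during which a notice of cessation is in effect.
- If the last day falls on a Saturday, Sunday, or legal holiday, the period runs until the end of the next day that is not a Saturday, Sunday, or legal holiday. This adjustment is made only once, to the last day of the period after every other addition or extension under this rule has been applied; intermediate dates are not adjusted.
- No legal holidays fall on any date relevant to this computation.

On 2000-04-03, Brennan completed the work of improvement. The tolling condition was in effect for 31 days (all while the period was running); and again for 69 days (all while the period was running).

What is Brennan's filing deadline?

July 12, 2001

1 year after 2000-04-03 is April 3, 2001.
Tolling adds 31 days: April 3, 2001 + 31 days = May 4, 2001.
Tolling adds 69 days: May 4, 2001 + 69 days = July 12, 2001.
July 12, 2001 is a Thursday and not a legal holiday, so no extension applies.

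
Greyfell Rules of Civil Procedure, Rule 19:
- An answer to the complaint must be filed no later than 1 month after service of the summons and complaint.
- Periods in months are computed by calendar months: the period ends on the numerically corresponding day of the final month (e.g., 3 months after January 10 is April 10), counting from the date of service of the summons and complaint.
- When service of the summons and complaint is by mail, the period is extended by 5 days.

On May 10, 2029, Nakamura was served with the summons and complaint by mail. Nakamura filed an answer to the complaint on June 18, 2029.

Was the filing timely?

No

1 month after May 10, 2029 is June 10, 2029.
Service was by mail, adding 5 days: June 10, 2029 + 5 days = June 15, 2029.
The deadline is June 15, 2029; the filing on June 18, 2029 is after that date.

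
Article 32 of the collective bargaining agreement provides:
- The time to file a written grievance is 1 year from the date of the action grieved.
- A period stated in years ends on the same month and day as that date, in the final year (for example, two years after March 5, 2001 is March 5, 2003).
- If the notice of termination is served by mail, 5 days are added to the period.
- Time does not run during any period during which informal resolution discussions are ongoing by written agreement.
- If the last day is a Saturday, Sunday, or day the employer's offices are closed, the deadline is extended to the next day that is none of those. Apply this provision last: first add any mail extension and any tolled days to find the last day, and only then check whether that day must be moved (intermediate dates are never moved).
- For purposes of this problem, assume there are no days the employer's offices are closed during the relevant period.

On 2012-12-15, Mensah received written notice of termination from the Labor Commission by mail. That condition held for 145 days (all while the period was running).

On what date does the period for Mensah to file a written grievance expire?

May 14, 2014

1 year after 2012-12-15 is December 15, 2013.
Service was by mail, adding 5 days: December 15, 2013 + 5 days = December 20, 2013.
Tolling adds 145 days: December 20, 2013 + 145 days = May 14, 2014.
May 14, 2014 is a Wednesday and not a day the employer's offices are closed, so no extension applies.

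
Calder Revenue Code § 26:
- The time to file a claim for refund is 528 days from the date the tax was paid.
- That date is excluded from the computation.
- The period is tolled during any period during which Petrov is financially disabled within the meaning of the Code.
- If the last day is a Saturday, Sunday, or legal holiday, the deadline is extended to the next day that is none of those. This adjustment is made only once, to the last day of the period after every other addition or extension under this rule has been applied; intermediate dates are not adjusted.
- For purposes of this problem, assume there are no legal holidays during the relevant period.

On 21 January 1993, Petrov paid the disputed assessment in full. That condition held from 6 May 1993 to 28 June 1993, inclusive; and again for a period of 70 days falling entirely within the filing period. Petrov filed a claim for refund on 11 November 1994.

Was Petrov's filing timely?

528 days after 21 January 1993 is July 3, 1994.
From May 6, 1993 through June 28, 1993 inclusive is 54 days; tolling adds 54 days: July 3, 1994 + 54 days = August 26, 1994.
Tolling adds 70 days: August 26, 1994 + 70 days = November 4, 1994.
November 4, 1994 is a Friday and not a legal holiday, so no extension applies.
The deadline is November 4, 1994; the filing on November 11, 1994 is after that date.

No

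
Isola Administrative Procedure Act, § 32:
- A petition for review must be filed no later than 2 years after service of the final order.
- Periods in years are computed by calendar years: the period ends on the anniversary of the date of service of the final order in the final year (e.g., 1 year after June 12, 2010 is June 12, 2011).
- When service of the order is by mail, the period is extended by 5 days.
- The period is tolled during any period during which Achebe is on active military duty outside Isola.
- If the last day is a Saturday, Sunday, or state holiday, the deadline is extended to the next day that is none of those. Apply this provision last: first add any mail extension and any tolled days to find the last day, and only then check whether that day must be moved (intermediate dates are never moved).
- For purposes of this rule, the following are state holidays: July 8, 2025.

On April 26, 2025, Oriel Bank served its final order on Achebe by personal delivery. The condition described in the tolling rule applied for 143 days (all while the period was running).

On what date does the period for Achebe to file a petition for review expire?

2 years after April 26, 2025 is April 26, 2027.
Service was not by mail, so no mail extension applies.
Tolling adds 143 days: April 26, 2027 + 143 days = September 16, 2027.
September 16, 2027 is a Thursday and not a state holiday, so no extension applies.

September 16, 2027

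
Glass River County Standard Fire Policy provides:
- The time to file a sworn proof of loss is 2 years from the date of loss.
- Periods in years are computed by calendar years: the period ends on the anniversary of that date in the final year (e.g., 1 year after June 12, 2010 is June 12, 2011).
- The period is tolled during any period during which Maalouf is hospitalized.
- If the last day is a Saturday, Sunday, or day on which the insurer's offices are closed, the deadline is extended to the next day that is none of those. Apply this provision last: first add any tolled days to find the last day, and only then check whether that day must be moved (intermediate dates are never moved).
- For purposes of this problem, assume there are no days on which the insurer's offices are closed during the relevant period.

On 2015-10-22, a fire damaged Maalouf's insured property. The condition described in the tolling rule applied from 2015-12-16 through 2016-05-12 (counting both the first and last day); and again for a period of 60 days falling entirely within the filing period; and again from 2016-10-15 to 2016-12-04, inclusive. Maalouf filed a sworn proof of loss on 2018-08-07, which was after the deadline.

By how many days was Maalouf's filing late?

2 years after 2015-10-22 is October 22, 2017.
From December 16, 2015 through May 12, 2016 inclusive is 149 days; tolling adds 149 days: October 22, 2017 + 149 days = March 20, 2018.
Tolling adds 60 days: March 20, 2018 + 60 days = May 19, 2018.
From October 15, 2016 through December 4, 2016 inclusive is 51 days; tolling adds 51 days: May 19, 2018 + 51 days = July 9, 2018.
July 9, 2018 is a Monday and not a day on which the insurer's offices are closed, so no extension applies.
The deadline is July 9, 2018; from July 9, 2018 to August 7, 2018 is 29 days.

29 days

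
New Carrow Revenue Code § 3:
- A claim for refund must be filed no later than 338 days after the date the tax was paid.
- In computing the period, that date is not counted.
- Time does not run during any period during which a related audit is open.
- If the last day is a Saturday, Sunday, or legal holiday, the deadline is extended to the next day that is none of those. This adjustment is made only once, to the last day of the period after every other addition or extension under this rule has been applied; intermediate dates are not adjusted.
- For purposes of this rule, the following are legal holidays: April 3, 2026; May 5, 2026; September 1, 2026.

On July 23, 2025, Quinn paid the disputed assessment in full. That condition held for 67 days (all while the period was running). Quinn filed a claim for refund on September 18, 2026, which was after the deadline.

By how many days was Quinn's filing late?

338 days after July 23, 2025 is June 26, 2026.
Tolling adds 67 days: June 26, 2026 + 67 days = September 1, 2026.
September 1, 2026 is a listed holiday. The next qualifying day is September 2, 2026.
The deadline is September 2, 2026; from September 2, 2026 to September 18, 2026 is 16 days.

16 days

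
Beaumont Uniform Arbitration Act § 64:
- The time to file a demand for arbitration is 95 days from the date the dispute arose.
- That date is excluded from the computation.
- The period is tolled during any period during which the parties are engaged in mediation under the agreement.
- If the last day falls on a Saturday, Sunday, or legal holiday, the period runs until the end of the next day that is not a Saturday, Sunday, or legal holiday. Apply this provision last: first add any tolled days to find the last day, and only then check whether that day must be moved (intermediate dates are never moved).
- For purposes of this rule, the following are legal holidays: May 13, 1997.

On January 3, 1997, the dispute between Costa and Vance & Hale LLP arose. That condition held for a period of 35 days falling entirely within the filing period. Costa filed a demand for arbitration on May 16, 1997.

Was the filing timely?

95 days after January 3, 1997 is April 8, 1997.
Tolling adds 35 days: April 8, 1997 + 35 days = May 13, 1997.
May 13, 1997 is a listed holiday. The next qualifying day is May 14, 1997.
The deadline is May 14, 1997; the filing on May 16, 1997 is after that date.

No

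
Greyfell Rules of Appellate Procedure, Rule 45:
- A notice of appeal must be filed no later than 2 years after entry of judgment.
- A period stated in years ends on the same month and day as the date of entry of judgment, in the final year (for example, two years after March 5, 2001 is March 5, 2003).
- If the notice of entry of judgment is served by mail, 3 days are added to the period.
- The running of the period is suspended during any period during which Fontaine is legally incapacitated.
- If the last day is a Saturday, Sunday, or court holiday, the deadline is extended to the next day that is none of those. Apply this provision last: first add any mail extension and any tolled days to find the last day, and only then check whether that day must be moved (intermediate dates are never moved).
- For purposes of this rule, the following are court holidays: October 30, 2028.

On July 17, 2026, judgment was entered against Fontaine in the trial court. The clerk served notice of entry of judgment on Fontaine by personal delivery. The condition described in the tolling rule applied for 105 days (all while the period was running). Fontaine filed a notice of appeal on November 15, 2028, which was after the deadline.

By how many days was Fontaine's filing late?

2 years after July 17, 2026 is July 17, 2028.
Service was not by mail, so no mail extension applies.
Tolling adds 105 days: July 17, 2028 + 105 days = October 30, 2028.
October 30, 2028 is a listed holiday. The next qualifying day is October 31, 2028.
The deadline is October 31, 2028; from October 31, 2028 to November 15, 2028 is 15 days.

15 days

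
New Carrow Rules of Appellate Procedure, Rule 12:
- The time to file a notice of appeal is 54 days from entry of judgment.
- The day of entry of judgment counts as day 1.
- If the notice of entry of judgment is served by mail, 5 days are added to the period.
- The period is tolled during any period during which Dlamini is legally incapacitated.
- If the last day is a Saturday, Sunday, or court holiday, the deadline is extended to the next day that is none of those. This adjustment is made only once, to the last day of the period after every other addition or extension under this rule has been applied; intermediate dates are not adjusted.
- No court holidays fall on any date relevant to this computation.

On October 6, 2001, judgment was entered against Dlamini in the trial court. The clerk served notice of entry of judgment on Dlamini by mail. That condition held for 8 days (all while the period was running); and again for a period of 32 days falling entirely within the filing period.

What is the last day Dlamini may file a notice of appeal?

Counting October 6, 2001 as day 1, day 54 is November 28, 2001.
Service was by mail, adding 5 days: November 28, 2001 + 5 days = December 3, 2001.
Tolling adds 8 days: December 3, 2001 + 8 days = December 11, 2001.
Tolling adds 32 days: December 11, 2001 + 32 days = January 12, 2002.
January 12, 2002 is Saturday; January 13, 2002 is Sunday. The next qualifying day is January 14, 2002.

January 14, 2002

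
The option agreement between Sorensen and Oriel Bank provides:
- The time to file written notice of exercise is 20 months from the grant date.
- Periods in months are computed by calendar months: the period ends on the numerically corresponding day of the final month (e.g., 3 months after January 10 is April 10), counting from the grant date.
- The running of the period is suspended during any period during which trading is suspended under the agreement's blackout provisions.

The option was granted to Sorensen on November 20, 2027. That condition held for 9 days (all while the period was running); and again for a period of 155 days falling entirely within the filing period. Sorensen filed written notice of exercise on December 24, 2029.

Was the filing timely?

Yes

20 months after November 20, 2027 is July 20, 2029.
Tolling adds 9 days: July 20, 2029 + 9 days = July 29, 2029.
Tolling adds 155 days: July 29, 2029 + 155 days = December 31, 2029.
The deadline is December 31, 2029; the filing on December 24, 2029 is on or before that date.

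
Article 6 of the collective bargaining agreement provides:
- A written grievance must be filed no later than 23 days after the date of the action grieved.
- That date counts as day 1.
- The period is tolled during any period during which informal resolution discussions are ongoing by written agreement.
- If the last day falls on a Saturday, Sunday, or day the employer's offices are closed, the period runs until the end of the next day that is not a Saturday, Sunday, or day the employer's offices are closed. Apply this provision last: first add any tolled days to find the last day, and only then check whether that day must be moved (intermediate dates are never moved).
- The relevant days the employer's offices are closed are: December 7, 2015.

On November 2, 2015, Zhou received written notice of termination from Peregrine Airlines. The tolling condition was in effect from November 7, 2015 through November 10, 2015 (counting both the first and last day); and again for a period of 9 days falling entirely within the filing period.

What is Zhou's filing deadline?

Counting November 2, 2015 as day 1, day 23 is November 24, 2015.
From November 7, 2015 through November 10, 2015 inclusive is 4 days; tolling adds 4 days: November 24, 2015 + 4 days = November 28, 2015.
Tolling adds 9 days: November 28, 2015 + 9 days = December 7, 2015.
December 7, 2015 is a listed holiday. The next qualifying day is December 8, 2015.

December 8, 2015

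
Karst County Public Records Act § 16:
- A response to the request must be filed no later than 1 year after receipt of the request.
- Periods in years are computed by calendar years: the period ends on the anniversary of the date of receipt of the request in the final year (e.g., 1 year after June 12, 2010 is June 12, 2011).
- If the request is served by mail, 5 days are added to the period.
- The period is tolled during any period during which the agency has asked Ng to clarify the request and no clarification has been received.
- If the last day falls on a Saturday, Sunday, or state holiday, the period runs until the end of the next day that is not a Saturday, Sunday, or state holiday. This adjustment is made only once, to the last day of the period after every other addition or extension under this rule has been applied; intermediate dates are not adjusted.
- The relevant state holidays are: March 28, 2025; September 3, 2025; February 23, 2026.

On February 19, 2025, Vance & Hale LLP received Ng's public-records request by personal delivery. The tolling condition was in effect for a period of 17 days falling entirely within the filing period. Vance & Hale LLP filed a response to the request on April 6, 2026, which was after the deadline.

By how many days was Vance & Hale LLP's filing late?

1 year after February 19, 2025 is February 19, 2026.
Service was not by mail, so no mail extension applies.
Tolling adds 17 days: February 19, 2026 + 17 days = March 8, 2026.
March 8, 2026 is Sunday. The next qualifying day is March 9, 2026.
The deadline is March 9, 2026; from March 9, 2026 to April 6, 2026 is 28 days.

28 days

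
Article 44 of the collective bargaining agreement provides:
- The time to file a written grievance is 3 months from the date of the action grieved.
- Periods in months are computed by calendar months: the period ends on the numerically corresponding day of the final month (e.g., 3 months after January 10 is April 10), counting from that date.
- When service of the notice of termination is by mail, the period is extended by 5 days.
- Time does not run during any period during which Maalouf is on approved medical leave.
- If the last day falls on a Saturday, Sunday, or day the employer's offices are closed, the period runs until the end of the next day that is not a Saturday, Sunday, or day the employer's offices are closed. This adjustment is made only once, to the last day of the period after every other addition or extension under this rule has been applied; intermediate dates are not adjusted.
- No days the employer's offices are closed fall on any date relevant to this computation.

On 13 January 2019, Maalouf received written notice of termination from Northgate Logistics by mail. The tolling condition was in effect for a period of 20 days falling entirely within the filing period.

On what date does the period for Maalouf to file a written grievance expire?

3 months after 13 January 2019 is April 13, 2019.
Service was by mail, adding 5 days: April 13, 2019 + 5 days = April 18, 2019.
Tolling adds 20 days: April 18, 2019 + 20 days = May 8, 2019.
May 8, 2019 is a Wednesday and not a day the employer's offices are closed, so no extension applies.

May 8, 2019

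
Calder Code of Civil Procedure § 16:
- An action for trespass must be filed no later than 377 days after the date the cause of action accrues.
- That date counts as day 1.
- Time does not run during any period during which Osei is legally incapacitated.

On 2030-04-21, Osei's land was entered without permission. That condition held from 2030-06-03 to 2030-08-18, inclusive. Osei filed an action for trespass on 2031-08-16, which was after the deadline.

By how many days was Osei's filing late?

29 days

Counting 2030-04-21 as day 1, day 377 is May 2, 2031.
From June 3, 2030 through August 18, 2030 inclusive is 77 days; tolling adds 77 days: May 2, 2031 + 77 days = July 18, 2031.
The deadline is July 18, 2031; from July 18, 2031 to August 16, 2031 is 29 days.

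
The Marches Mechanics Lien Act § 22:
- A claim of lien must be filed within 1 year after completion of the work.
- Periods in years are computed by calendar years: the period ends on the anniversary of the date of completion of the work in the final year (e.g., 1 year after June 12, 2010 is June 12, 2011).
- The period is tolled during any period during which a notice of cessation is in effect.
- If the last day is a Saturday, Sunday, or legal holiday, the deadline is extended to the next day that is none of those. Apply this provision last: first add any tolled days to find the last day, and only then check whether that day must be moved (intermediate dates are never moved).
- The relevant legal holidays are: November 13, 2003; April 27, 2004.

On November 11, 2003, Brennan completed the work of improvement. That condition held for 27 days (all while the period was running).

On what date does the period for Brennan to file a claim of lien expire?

1 year after November 11, 2003 is November 11, 2004.
Tolling adds 27 days: November 11, 2004 + 27 days = December 8, 2004.
December 8, 2004 is a Wednesday and not a legal holiday, so no extension applies.

December 8, 2004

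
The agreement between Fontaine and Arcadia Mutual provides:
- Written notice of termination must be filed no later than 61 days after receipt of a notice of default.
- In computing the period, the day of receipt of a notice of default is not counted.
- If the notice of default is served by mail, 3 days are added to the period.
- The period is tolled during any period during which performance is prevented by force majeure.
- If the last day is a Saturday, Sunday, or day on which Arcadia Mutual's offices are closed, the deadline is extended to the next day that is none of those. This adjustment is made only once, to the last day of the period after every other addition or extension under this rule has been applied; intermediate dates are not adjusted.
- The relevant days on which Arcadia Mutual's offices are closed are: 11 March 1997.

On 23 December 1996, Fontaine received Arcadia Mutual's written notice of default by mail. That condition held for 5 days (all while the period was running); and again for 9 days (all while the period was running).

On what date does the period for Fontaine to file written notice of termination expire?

March 12, 1997

61 days after 23 December 1996 is February 22, 1997.
Service was by mail, adding 3 days: February 22, 1997 + 3 days = February 25, 1997.
Tolling adds 5 days: February 25, 1997 + 5 days = March 2, 1997.
Tolling adds 9 days: March 2, 1997 + 9 days = March 11, 1997.
March 11, 1997 is a listed holiday. The next qualifying day is March 12, 1997.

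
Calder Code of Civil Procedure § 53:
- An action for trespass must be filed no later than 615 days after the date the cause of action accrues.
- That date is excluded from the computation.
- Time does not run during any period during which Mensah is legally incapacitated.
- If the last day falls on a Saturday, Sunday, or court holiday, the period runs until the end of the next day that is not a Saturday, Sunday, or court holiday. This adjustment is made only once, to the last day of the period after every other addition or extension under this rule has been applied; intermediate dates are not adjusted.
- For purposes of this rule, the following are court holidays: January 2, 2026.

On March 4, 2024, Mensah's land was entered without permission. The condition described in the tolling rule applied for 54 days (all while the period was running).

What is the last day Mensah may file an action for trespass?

615 days after March 4, 2024 is November 9, 2025.
Tolling adds 54 days: November 9, 2025 + 54 days = January 2, 2026.
January 2, 2026 is a listed holiday; January 3, 2026 is Saturday; January 4, 2026 is Sunday. The next qualifying day is January 5, 2026.

January 5, 2026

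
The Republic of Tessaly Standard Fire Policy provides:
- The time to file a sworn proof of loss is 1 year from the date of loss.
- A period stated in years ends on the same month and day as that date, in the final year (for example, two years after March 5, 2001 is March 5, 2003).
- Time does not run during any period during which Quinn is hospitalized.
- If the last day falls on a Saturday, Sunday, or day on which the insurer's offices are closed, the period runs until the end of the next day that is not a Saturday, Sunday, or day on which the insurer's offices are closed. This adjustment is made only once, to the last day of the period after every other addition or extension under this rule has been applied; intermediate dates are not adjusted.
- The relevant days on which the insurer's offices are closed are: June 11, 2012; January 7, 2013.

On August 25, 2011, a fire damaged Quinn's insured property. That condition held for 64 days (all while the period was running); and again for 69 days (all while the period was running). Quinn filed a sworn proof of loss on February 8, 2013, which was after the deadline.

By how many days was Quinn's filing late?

1 year after August 25, 2011 is August 25, 2012.
Tolling adds 64 days: August 25, 2012 + 64 days = October 28, 2012.
Tolling adds 69 days: October 28, 2012 + 69 days = January 5, 2013.
January 5, 2013 is Saturday; January 6, 2013 is Sunday; January 7, 2013 is a listed holiday. The next qualifying day is January 8, 2013.
The deadline is January 8, 2013; from January 8, 2013 to February 8, 2013 is 31 days.

31 days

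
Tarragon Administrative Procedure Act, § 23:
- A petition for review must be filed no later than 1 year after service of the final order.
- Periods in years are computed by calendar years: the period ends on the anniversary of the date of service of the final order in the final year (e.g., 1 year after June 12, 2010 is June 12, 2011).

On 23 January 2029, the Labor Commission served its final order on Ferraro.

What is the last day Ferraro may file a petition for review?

January 23, 2030

1 year after 23 January 2029 is January 23, 2030.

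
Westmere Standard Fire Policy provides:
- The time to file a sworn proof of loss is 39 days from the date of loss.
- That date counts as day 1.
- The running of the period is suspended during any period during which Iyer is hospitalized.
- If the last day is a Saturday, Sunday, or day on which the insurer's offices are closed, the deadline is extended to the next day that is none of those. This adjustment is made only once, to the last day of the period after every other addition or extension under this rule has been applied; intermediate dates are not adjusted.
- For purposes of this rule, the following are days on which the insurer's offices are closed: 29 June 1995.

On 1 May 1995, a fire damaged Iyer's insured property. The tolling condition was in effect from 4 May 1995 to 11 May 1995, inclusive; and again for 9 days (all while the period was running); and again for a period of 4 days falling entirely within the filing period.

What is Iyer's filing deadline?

June 30, 1995

Counting 1 May 1995 as day 1, day 39 is June 8, 1995.
From May 4, 1995 through May 11, 1995 inclusive is 8 days; tolling adds 8 days: June 8, 1995 + 8 days = June 16, 1995.
Tolling adds 9 days: June 16, 1995 + 9 days = June 25, 1995.
Tolling adds 4 days: June 25, 1995 + 4 days = June 29, 1995.
June 29, 1995 is a listed holiday. The next qualifying day is June 30, 1995.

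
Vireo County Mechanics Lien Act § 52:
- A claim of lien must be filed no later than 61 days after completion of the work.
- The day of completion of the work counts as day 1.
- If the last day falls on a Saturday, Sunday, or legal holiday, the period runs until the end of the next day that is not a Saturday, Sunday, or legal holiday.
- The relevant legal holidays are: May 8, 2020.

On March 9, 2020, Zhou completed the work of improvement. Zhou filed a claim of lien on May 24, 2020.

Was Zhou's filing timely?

Counting March 9, 2020 as day 1, day 61 is May 8, 2020.
May 8, 2020 is a listed holiday; May 9, 2020 is Saturday; May 10, 2020 is Sunday. The next qualifying day is May 11, 2020.
The deadline is May 11, 2020; the filing on May 24, 2020 is after that date.

No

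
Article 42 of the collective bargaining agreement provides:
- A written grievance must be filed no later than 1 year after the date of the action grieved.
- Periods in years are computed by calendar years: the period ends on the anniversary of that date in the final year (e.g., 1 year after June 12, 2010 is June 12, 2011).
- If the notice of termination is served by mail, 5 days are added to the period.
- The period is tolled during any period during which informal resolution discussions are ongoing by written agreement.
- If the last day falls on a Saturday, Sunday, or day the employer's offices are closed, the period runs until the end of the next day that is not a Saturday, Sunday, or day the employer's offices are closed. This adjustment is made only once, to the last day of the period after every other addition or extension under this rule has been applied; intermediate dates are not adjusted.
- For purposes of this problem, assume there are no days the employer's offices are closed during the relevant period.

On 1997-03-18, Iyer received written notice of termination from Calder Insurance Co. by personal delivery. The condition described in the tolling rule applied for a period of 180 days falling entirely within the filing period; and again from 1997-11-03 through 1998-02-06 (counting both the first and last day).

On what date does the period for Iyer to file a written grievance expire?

1 year after 1997-03-18 is March 18, 1998.
Service was not by mail, so no mail extension applies.
Tolling adds 180 days: March 18, 1998 + 180 days = September 14, 1998.
From November 3, 1997 through February 6, 1998 inclusive is 96 days; tolling adds 96 days: September 14, 1998 + 96 days = December 19, 1998.
December 19, 1998 is Saturday; December 20, 1998 is Sunday. The next qualifying day is December 21, 1998.

December 21, 1998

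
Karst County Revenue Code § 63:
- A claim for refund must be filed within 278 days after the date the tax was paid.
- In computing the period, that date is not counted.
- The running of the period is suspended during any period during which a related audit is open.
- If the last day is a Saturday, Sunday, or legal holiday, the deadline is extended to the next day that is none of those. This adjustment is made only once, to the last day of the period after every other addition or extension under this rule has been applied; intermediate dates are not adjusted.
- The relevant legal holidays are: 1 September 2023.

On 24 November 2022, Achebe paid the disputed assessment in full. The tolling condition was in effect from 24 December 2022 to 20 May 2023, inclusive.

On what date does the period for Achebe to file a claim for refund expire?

January 24, 2024

278 days after 24 November 2022 is August 29, 2023.
From December 24, 2022 through May 20, 2023 inclusive is 148 days; tolling adds 148 days: August 29, 2023 + 148 days = January 24, 2024.
January 24, 2024 is a Wednesday and not a legal holiday, so no extension applies.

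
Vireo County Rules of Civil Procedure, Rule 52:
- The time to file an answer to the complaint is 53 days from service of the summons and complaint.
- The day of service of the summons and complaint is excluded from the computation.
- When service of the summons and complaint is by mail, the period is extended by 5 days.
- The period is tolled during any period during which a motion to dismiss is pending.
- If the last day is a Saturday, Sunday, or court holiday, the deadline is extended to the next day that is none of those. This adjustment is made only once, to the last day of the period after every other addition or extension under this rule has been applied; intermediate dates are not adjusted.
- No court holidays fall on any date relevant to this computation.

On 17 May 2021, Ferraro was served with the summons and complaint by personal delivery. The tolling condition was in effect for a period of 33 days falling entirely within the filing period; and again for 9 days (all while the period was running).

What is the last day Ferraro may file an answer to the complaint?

August 20, 2021

53 days after 17 May 2021 is July 9, 2021.
Service was not by mail, so no mail extension applies.
Tolling adds 33 days: July 9, 2021 + 33 days = August 11, 2021.
Tolling adds 9 days: August 11, 2021 + 9 days = August 20, 2021.
August 20, 2021 is a Friday and not a court holiday, so no extension applies.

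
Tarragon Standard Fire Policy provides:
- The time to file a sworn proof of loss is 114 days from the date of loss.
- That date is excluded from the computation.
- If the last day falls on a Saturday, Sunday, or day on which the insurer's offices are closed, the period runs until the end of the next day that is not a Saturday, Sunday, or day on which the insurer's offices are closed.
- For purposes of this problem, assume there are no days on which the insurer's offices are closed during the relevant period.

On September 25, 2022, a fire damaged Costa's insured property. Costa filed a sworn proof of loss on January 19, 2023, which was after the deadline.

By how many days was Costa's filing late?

2 days

114 days after September 25, 2022 is January 17, 2023.
January 17, 2023 is a Tuesday and not a day on which the insurer's offices are closed, so no extension applies.
The deadline is January 17, 2023; from January 17, 2023 to January 19, 2023 is 2 days.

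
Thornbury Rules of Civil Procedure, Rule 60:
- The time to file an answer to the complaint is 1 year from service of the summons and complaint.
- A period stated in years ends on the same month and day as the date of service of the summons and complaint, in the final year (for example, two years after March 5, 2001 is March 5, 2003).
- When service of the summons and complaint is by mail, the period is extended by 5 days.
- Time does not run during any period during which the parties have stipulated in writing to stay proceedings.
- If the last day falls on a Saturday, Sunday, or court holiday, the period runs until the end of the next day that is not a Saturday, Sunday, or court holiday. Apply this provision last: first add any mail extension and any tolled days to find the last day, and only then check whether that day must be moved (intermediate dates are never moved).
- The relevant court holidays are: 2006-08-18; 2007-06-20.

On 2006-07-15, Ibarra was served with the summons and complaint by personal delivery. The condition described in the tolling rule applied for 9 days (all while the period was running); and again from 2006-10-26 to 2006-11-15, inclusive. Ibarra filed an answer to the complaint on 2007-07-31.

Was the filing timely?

1 year after 2006-07-15 is July 15, 2007.
Service was not by mail, so no mail extension applies.
Tolling adds 9 days: July 15, 2007 + 9 days = July 24, 2007.
From October 26, 2006 through November 15, 2006 inclusive is 21 days; tolling adds 21 days: July 24, 2007 + 21 days = August 14, 2007.
August 14, 2007 is a Tuesday and not a court holiday, so no extension applies.
The deadline is August 14, 2007; the filing on July 31, 2007 is on or before that date.

Yes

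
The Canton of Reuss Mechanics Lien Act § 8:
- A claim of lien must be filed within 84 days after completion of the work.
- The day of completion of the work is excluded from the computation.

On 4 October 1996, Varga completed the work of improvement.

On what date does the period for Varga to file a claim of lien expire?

84 days after 4 October 1996 is December 27, 1996.

December 27, 1996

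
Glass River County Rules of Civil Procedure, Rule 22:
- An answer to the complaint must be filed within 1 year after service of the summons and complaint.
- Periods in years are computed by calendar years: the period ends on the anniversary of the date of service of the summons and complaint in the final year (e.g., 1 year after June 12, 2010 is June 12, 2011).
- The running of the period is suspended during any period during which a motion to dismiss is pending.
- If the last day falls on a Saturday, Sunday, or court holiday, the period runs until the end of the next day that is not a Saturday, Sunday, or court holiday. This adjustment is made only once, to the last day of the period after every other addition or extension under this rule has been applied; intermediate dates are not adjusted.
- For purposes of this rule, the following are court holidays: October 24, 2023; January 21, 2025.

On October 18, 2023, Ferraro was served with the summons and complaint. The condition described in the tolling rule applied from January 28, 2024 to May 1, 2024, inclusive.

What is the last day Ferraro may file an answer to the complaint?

January 22, 2025

1 year after October 18, 2023 is October 18, 2024.
From January 28, 2024 through May 1, 2024 inclusive is 95 days; tolling adds 95 days: October 18, 2024 + 95 days = January 21, 2025.
January 21, 2025 is a listed holiday. The next qualifying day is January 22, 2025.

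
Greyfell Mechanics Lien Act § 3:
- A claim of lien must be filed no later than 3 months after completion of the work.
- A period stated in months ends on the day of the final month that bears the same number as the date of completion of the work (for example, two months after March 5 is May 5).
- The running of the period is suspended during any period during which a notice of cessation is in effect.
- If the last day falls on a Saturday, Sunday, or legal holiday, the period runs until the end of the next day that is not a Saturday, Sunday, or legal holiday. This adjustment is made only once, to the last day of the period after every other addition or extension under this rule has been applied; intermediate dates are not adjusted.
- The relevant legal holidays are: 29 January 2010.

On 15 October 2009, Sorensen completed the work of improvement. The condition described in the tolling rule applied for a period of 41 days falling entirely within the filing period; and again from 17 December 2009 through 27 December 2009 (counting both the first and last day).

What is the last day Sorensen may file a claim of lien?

March 8, 2010

3 months after 15 October 2009 is January 15, 2010.
Tolling adds 41 days: January 15, 2010 + 41 days = February 25, 2010.
From December 17, 2009 through December 27, 2009 inclusive is 11 days; tolling adds 11 days: February 25, 2010 + 11 days = March 8, 2010.
March 8, 2010 is a Monday and not a legal holiday, so no extension applies.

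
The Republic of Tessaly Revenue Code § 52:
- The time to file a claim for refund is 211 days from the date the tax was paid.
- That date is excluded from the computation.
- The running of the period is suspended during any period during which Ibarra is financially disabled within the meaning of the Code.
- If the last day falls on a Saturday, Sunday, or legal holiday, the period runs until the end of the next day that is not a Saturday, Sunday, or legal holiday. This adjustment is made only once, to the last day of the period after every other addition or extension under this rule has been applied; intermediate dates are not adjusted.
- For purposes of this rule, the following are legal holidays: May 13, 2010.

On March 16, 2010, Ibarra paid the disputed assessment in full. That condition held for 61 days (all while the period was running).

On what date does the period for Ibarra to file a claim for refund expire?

211 days after March 16, 2010 is October 13, 2010.
Tolling adds 61 days: October 13, 2010 + 61 days = December 13, 2010.
December 13, 2010 is a Monday and not a legal holiday, so no extension applies.

December 13, 2010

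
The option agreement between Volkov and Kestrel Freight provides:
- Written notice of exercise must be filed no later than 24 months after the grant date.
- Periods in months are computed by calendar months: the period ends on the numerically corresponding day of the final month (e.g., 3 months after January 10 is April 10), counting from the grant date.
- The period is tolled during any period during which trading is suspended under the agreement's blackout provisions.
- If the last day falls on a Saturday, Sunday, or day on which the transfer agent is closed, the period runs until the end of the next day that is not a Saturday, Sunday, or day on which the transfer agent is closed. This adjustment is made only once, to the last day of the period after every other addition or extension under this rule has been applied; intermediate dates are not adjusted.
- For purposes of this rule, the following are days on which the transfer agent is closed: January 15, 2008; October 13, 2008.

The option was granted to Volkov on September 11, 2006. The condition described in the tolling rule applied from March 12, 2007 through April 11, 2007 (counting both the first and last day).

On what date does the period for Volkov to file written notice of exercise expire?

October 14, 2008

24 months after September 11, 2006 is September 11, 2008.
From March 12, 2007 through April 11, 2007 inclusive is 31 days; tolling adds 31 days: September 11, 2008 + 31 days = October 12, 2008.
October 12, 2008 is Sunday; October 13, 2008 is a listed holiday. The next qualifying day is October 14, 2008.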